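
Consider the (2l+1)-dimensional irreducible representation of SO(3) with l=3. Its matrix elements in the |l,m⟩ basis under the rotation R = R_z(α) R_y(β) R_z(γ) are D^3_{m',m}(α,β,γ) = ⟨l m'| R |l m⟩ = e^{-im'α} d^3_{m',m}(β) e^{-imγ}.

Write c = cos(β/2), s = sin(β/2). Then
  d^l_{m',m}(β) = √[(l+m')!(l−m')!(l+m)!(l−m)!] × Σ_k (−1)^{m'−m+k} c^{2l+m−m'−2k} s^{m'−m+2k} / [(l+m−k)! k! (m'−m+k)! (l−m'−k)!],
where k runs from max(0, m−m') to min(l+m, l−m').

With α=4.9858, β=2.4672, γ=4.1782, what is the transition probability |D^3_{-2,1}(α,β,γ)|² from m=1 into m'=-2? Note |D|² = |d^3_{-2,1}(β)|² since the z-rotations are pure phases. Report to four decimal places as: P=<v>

First d^3_{-2,1}(β=2.4672), then the phase factors e^{-i(-2)α} and e^{-i(1)γ}:
With c≡cos(β/2)=0.330843 and s≡sin(β/2)=0.943686, N=[1·120·24·2]^{1/2}=75.894664
Admissible k: 3..4 (factorial args all ≥0)
  k=3: (−1)^0·75.8947/(12)·0.3308^3·0.9437^3 = +0.192476
  k=4: (−1)^1·75.8947/(24)·0.3308^1·0.9437^5 = -0.782995
d^3_{-2,1}(2.4672) = +0.192476 -0.782995 = -0.590519
|D^3_{-2,1}|² = |d^3_{-2,1}(β)|² = (-0.590519)² = 0.348712 (the z-rotation phases have unit modulus)

P=0.3487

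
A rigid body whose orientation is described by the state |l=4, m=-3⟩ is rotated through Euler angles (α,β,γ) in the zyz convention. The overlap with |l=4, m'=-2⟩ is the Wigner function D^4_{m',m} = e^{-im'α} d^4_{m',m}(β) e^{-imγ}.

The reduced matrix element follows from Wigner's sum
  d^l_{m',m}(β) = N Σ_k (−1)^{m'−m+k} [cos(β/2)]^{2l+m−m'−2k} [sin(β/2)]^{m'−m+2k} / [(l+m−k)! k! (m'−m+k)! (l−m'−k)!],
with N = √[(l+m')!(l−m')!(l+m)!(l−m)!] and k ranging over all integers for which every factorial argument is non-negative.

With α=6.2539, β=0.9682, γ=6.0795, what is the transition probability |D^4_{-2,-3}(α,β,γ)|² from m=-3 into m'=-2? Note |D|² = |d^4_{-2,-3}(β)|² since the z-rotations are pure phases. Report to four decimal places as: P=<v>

First d^4_{-2,-3}(β=0.9682), then the phase factors e^{-i(-2)α} and e^{-i(-3)γ}:
With c≡cos(β/2)=0.885094 and s≡sin(β/2)=0.465412, N=[2·720·1·5040]^{1/2}=2693.993318
The bounds max(0,m−m')=0 and min(l+m,l−m')=1 give 2 terms
  k=0: (−1)^1·2693.9933/(720)·0.8851^7·0.4654^1 = -0.741017
  k=1: (−1)^2·2693.9933/(240)·0.8851^5·0.4654^3 = +0.614675
d^4_{-2,-3}(0.9682) = -0.741017 +0.614675 = -0.126342
|D^4_{-2,-3}|² = |d^4_{-2,-3}(β)|² = (-0.126342)² = 0.015962 (the z-rotation phases have unit modulus)

P=0.0160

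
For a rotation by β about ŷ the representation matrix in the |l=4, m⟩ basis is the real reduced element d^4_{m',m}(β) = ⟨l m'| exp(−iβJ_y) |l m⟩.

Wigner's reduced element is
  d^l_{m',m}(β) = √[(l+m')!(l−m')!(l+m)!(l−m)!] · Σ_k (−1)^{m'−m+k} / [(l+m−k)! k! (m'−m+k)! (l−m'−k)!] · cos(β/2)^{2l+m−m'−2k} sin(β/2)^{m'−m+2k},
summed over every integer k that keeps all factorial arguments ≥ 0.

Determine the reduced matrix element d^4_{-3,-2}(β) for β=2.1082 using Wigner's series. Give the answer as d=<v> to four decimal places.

d^4_{-3,-2}(β=2.1082) via Wigner's sum:
With c≡cos(β/2)=0.494010 and s≡sin(β/2)=0.869456, N=[1·5040·2·720]^{1/2}=2693.993318
k: max(0,(-2)−(-3))=1 … min(4+(-2),4−(-3))=2
  k=1: (−1)^0·2693.9933/(720)·0.4940^7·0.8695^1 = +0.023360
  k=2: (−1)^1·2693.9933/(240)·0.4940^5·0.8695^3 = -0.217074
d^4_{-3,-2}(2.1082) = +0.023360 -0.217074 = -0.193715

d=-0.1937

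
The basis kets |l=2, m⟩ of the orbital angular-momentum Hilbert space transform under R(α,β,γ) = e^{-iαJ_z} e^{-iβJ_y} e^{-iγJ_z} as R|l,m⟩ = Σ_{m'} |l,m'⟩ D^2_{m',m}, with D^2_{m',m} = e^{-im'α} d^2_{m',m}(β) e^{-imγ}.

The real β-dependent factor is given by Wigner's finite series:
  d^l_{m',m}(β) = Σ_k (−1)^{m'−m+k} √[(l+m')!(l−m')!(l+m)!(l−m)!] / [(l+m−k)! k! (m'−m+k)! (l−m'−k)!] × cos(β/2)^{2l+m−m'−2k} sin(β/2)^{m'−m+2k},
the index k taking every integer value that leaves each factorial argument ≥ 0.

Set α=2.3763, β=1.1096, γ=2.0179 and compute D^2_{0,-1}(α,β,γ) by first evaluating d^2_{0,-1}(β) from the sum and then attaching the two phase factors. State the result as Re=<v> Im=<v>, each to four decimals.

Re=0.2110 Im=-0.4401

D^2_{0,-1}(2.3763,1.1096,2.0179) = e^{-i·0·2.3763}·d^2_{0,-1}(1.1096)·e^{-i·-1·2.0179}. Compute d first:
c=cos(1.1096/2)=0.850006, s=sin(1.1096/2)=0.526773; N=√[2·2·1·6]=4.898979
The bounds max(0,m−m')=0 and min(l+m,l−m')=1 give 2 terms
  k=0: (−1)^1·4.8990/(2)·0.8500^3·0.5268^1 = -0.792438
  k=1: (−1)^2·4.8990/(2)·0.8500^1·0.5268^3 = +0.304347
d^2_{0,-1}(1.1096) = -0.792438 +0.304347 = -0.488091
D = (+1.000000+0.000000i)·(-0.488091)·(-0.432356+0.901703i) = +0.211029-0.440113i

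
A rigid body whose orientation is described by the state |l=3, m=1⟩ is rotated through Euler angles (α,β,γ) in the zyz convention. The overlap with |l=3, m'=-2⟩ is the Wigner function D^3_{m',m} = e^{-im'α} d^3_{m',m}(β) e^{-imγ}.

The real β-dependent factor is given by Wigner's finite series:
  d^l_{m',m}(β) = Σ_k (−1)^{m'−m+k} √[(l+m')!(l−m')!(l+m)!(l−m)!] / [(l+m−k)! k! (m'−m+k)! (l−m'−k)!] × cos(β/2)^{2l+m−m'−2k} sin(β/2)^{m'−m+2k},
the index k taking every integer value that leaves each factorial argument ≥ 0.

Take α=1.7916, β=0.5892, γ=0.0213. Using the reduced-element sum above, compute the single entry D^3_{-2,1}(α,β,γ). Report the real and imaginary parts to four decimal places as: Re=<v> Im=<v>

Re=-0.1182 Im=-0.0528

First d^3_{-2,1}(β=0.5892), then the phase factors e^{-i(-2)α} and e^{-i(1)γ}:
Half-angle: c=0.956918, s=0.290357. N=√(1·120·24·2)=75.894664
The bounds max(0,m−m')=3 and min(l+m,l−m')=4 give 2 terms
  k=3: (−1)^0·75.8947/(12)·0.9569^3·0.2904^3 = +0.135660
  k=4: (−1)^1·75.8947/(24)·0.9569^1·0.2904^5 = -0.006245
d^3_{-2,1}(0.5892) = +0.135660 -0.006245 = +0.129415
D = (-0.904066-0.427393i)·(+0.129415)·(+0.999773-0.021298i) = -0.118151-0.052807i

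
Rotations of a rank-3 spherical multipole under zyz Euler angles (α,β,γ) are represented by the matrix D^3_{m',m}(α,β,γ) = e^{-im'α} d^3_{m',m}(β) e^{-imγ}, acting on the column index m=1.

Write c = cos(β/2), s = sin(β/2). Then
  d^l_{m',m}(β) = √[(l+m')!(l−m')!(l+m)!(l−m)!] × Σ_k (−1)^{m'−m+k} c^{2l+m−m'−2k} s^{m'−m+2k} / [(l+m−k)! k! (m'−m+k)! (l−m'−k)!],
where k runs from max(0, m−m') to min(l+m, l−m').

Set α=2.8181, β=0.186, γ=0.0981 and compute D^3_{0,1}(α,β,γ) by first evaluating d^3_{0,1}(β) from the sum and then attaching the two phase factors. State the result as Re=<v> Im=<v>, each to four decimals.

Re=0.3051 Im=-0.0300

First d^3_{0,1}(β=0.186), then the phase factors e^{-i(0)α} and e^{-i(1)γ}:
c=cos(0.186/2)=0.995679, s=sin(0.186/2)=0.092866; N=√[6·6·24·2]=41.569219
The bounds max(0,m−m')=1 and min(l+m,l−m')=3 give 3 terms
  k=1: (−1)^0·41.5692/(12)·0.9957^5·0.0929^1 = +0.314806
  k=2: (−1)^1·41.5692/(4)·0.9957^3·0.0929^3 = -0.008216
  k=3: (−1)^2·41.5692/(12)·0.9957^1·0.0929^5 = +0.000024
d^3_{0,1}(0.186) = +0.314806 -0.008216 +0.000024 = +0.306614
D = (+1.000000+0.000000i)·(+0.306614)·(+0.995192-0.097943i) = +0.305140-0.030031i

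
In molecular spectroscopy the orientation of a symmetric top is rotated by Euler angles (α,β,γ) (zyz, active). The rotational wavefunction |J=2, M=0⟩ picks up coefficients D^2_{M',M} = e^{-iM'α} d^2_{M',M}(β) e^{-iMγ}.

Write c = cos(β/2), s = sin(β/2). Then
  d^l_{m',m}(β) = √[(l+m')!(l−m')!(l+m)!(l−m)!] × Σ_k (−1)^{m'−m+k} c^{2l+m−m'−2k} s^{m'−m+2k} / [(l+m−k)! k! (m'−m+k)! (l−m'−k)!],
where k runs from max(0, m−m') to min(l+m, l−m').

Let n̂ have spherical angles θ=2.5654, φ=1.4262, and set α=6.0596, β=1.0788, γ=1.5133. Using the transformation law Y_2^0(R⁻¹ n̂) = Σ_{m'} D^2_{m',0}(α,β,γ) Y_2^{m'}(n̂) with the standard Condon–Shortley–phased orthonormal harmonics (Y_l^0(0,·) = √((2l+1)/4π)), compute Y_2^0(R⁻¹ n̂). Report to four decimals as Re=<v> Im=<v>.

Re=-0.1372 Im=0.0000

Need the full column D^2_{m',0} for m'=−2..2 at α=6.0596, β=1.0788, γ=1.5133.
cos(β/2)=0.858017, sin(β/2)=0.513621
d^2_{-2,0}: single k=2 term ⇒ +0.475722;  D = +0.428946-0.205710i
d^2_{-1,0}: k∈[1..2] ⇒ +0.794706 -0.284774 = +0.509932;  D = +0.497239-0.113066i
d^2_{0,0}: k∈[0..2] ⇒ +0.541980 -0.776851 +0.069594 = -0.165277;  D = -0.165277+0.000000i
d^2_{1,0}: k∈[0..1] ⇒ -0.794706 +0.284774 = -0.509932;  D = -0.497239-0.113066i
d^2_{2,0}: single k=0 term ⇒ +0.475722;  D = +0.428946+0.205710i
Y_2^{m'}(θ=2.5654,φ=1.4262) and Σ D·Y over m':
  (+0.4289-0.2057i)·(-0.1099-0.0327i)  (+0.4972-0.1131i)·(-0.0509+0.3493i)  (-0.1653+0.0000i)·(+0.3499+0.0000i)  (-0.4972-0.1131i)·(+0.0509+0.3493i)  (+0.4289+0.2057i)·(-0.1099+0.0327i)
Y_2^0(R⁻¹ n̂) = -0.137167+0.000000i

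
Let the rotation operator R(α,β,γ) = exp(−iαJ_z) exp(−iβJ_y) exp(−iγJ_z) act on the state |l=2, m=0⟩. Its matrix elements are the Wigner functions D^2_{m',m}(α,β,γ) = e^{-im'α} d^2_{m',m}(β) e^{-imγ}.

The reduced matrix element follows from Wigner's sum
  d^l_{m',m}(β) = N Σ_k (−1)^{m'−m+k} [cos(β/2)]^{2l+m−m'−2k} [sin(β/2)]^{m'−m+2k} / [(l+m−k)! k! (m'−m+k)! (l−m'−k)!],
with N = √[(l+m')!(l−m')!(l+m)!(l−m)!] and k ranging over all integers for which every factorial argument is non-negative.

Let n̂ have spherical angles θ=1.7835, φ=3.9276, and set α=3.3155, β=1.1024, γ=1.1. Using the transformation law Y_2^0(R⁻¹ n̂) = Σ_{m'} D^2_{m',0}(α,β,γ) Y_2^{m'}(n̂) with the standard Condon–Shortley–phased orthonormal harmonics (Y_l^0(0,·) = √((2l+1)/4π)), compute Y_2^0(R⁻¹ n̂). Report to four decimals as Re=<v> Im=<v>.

Need the full column D^2_{m',0} for m'=−2..2 at α=3.3155, β=1.1024, γ=1.1.
cos(β/2)=0.851897, sin(β/2)=0.523710
d^2_{-2,0}: single k=2 term ⇒ +0.487563;  D = +0.458368+0.166183i
d^2_{-1,0}: k∈[1..2] ⇒ +0.793099 -0.299733 = +0.493365;  D = -0.485924-0.085368i
d^2_{0,0}: k∈[0..2] ⇒ +0.526681 -0.796188 +0.075225 = -0.194281;  D = -0.194281+0.000000i
d^2_{1,0}: k∈[0..1] ⇒ -0.793099 +0.299733 = -0.493365;  D = +0.485924-0.085368i
d^2_{2,0}: single k=0 term ⇒ +0.487563;  D = +0.458368-0.166183i
Y_2^{m'}(θ=1.7835,φ=3.9276) and Σ D·Y over m':
  (+0.4584+0.1662i)·(-0.0004-0.3691i)  (-0.4859-0.0854i)·(+0.1127-0.1128i)  (-0.1943+0.0000i)·(-0.2732+0.0000i)  (+0.4859-0.0854i)·(-0.1127-0.1128i)  (+0.4584-0.1662i)·(-0.0004+0.3691i)
Y_2^0(R⁻¹ n̂) = +0.046595+0.000000i

Re=0.0466 Im=0.0000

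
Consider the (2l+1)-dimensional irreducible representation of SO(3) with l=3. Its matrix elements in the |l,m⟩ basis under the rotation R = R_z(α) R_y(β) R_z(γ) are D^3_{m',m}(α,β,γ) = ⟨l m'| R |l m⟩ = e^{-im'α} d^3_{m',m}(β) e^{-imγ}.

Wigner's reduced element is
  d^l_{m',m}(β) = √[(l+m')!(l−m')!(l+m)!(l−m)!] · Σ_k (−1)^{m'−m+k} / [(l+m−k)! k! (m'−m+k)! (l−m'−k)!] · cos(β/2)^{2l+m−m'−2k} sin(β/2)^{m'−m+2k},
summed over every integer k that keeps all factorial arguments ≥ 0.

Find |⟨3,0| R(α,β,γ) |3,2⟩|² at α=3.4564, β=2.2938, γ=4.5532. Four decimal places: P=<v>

Split into d^3_{0,2}(β=2.2938) × two z-phases.
Half-angle: c=0.411315, s=0.911493. N=√(6·6·120·1)=65.726707
Admissible k: 2..3 (factorial args all ≥0)
  k=2: (−1)^0·65.7267/(12)·0.4113^4·0.9115^2 = +0.130246
  k=3: (−1)^1·65.7267/(12)·0.4113^2·0.9115^4 = -0.639622
d^3_{0,2}(2.2938) = +0.130246 -0.639622 = -0.509376
|D^3_{0,2}|² = |d^3_{0,2}(β)|² = (-0.509376)² = 0.259464 (the z-rotation phases have unit modulus)

P=0.2595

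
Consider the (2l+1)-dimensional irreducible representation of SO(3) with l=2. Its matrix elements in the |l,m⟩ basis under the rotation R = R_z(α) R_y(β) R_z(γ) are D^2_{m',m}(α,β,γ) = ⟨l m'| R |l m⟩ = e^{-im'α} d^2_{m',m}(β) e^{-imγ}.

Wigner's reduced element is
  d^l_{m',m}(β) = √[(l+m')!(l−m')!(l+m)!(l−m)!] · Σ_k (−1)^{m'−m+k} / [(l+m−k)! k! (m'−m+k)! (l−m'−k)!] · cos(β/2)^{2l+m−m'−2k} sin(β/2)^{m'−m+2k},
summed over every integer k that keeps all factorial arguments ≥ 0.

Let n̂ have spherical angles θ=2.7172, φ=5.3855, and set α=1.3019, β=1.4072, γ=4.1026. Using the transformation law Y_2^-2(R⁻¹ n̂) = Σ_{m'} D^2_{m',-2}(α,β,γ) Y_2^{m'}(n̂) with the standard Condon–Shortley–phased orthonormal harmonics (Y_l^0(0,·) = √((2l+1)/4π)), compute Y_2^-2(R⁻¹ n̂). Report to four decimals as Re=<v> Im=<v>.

Need the full column D^2_{m',-2} for m'=−2..2 at α=1.3019, β=1.4072, γ=4.1026.
cos(β/2)=0.762518, sin(β/2)=0.646967
d^2_{-2,-2}: single k=0 term ⇒ +0.338065;  D = -0.062709-0.332198i
d^2_{-1,-2}: single k=0 term ⇒ -0.573670;  D = +0.571728+0.047172i
d^2_{0,-2}: single k=0 term ⇒ +0.596129;  D = -0.205093+0.559738i
d^2_{1,-2}: single k=0 term ⇒ -0.412977;  D = -0.336086-0.239993i
d^2_{2,-2}: single k=0 term ⇒ +0.175198;  D = +0.136032-0.110406i
Y_2^{m'}(θ=2.7172,φ=5.3855) and Σ D·Y over m':
  (-0.0627-0.3322i)·(-0.0146+0.0638i)  (+0.5717+0.0472i)·(-0.1807-0.2267i)  (-0.2051+0.5597i)·(+0.4704+0.0000i)  (-0.3361-0.2400i)·(+0.1807-0.2267i)  (+0.1360-0.1104i)·(-0.0146-0.0638i)
Y_2^-2(R⁻¹ n̂) = -0.291144+0.151734i

Re=-0.2911 Im=0.1517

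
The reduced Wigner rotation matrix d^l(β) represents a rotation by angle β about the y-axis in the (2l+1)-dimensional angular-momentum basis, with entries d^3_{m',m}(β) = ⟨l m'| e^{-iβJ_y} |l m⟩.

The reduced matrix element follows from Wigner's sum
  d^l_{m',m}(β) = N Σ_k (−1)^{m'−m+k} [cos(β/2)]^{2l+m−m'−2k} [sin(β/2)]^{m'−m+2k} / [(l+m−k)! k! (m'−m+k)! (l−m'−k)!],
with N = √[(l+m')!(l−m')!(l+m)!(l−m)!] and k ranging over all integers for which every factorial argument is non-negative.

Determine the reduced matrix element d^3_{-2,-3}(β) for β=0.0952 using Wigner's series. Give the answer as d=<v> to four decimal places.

d^3_{-2,-3}(β=0.0952) via Wigner's sum:
Half-angle: c=0.998867, s=0.047582. N=√(1·120·1·720)=293.938769
k∈{0} keeps every argument non-negative
  k=0: (−1)^1·293.9388/(120)·0.9989^5·0.0476^1 = -0.115893
d^3_{-2,-3}(0.0952) = -0.115893

d=-0.1159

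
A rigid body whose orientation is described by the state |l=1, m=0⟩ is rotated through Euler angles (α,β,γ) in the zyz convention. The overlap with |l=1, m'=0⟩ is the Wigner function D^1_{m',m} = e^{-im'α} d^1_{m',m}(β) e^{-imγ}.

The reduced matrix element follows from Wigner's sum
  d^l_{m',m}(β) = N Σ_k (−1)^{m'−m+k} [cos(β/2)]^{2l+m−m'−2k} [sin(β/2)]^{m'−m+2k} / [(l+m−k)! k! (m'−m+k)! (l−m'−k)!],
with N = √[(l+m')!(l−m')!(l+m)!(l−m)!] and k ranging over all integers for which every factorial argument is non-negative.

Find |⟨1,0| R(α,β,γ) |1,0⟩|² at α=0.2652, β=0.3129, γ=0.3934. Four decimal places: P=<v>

D^1_{0,0}(0.2652,0.3129,0.3934) = e^{-i·0·0.2652}·d^1_{0,0}(0.3129)·e^{-i·0·0.3934}. Compute d first:
c=cos(0.3129/2)=0.987787, s=sin(0.3129/2)=0.155813; N=√[1·1·1·1]=1.000000
k∈{0,1} keeps every argument non-negative
  k=0: (−1)^0·1.0000/(1)·0.9878^2·0.1558^0 = +0.975722
  k=1: (−1)^1·1.0000/(1)·0.9878^0·0.1558^2 = -0.024278
d^1_{0,0}(0.3129) = +0.975722 -0.024278 = +0.951445
|D^1_{0,0}|² = |d^1_{0,0}(β)|² = (+0.951445)² = 0.905247 (the z-rotation phases have unit modulus)

P=0.9052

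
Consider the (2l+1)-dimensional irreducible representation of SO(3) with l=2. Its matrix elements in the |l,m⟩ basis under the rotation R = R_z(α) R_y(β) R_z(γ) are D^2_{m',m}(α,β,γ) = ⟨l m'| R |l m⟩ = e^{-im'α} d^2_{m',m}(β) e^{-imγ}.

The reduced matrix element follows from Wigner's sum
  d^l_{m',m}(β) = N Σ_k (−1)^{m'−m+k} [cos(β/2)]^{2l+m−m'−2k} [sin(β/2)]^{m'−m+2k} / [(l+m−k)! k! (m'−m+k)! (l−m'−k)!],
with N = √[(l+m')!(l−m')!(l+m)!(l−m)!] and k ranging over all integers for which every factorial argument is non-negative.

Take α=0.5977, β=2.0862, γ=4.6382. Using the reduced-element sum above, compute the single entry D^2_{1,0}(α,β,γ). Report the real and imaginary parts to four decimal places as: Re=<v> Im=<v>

First d^2_{1,0}(β=2.0862), then the phase factors e^{-i(1)α} and e^{-i(0)γ}:
c=cos(2.0862/2)=0.503544, s=sin(2.0862/2)=0.863969; N=√[6·1·2·2]=4.898979
Admissible k: 0..1 (factorial args all ≥0)
  k=0: (−1)^1·4.8990/(2)·0.5035^3·0.8640^1 = -0.270201
  k=1: (−1)^2·4.8990/(2)·0.5035^1·0.8640^3 = +0.795442
d^2_{1,0}(2.0862) = -0.270201 +0.795442 = +0.525241
Phases: e^{-i·(1)·0.5977}=+0.826632-0.562743i, e^{-i·(0)·4.6382}=+1.000000+0.000000i ⇒ D=+0.434181-0.295575i

Re=0.4342 Im=-0.2956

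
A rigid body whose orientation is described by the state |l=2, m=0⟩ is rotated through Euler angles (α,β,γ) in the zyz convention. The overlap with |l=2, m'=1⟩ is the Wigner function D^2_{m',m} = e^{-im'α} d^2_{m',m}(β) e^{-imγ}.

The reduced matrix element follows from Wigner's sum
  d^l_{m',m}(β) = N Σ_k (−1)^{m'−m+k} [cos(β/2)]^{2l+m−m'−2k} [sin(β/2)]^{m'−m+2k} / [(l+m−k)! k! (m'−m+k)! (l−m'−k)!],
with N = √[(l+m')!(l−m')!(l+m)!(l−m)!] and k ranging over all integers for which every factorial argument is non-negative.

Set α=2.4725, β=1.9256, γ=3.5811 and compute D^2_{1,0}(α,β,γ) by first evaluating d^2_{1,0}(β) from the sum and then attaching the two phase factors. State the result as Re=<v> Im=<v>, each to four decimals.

D^2_{1,0}(2.4725,1.9256,3.5811) = e^{-i·1·2.4725}·d^2_{1,0}(1.9256)·e^{-i·0·3.5811}. Compute d first:
c=cos(1.9256/2)=0.571224, s=sin(1.9256/2)=0.820794; N=√[6·1·2·2]=4.898979
k: max(0,(0)−(1))=0 … min(2+(0),2−(1))=1
  k=0: (−1)^1·4.8990/(2)·0.5712^3·0.8208^1 = -0.374739
  k=1: (−1)^2·4.8990/(2)·0.5712^1·0.8208^3 = +0.773722
d^2_{1,0}(1.9256) = -0.374739 +0.773722 = +0.398983
D = (-0.784385-0.620275i)·(+0.398983)·(+1.000000+0.000000i) = -0.312956-0.247479i

Re=-0.3130 Im=-0.2475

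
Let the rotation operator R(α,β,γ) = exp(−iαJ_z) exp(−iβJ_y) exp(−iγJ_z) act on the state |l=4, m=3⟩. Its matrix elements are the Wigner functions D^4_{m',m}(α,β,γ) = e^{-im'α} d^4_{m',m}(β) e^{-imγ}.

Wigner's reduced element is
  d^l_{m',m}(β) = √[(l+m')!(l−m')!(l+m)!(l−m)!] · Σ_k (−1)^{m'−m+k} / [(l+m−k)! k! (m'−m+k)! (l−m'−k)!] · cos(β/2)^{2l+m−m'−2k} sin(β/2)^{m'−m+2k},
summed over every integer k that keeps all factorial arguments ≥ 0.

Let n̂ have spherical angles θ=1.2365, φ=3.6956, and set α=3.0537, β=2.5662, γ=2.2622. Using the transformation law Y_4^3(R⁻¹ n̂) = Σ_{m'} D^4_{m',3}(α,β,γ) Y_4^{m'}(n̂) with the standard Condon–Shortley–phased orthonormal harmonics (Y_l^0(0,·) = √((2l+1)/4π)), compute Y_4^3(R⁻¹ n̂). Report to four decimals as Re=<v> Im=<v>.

Re=-0.1138 Im=-0.1209

Need the full column D^4_{m',3} for m'=−4..4 at α=3.0537, β=2.5662, γ=2.2622.
cos(β/2)=0.283744, sin(β/2)=0.958900
d^4_{-4,3}: single k=7 term ⇒ +0.598253;  D = +0.392592-0.451419i
d^4_{-3,3}: k∈[6..7] ⇒ +0.438118 -0.714804 = -0.276685;  D = +0.199195-0.192032i
d^4_{-2,3}: k∈[5..6] ⇒ +0.207889 -0.791415 = -0.583526;  D = -0.454027+0.366554i
d^4_{-1,3}: k∈[4..5] ⇒ +0.072497 -0.496780 = -0.424283;  D = +0.352245-0.236515i
d^4_{0,3}: k∈[3..4] ⇒ +0.019187 -0.219135 = -0.199947;  D = -0.175142+0.096458i
d^4_{1,3}: k∈[2..3] ⇒ +0.003809 -0.072497 = -0.068688;  D = +0.062843-0.027727i
d^4_{2,3}: k∈[1..2] ⇒ +0.000531 -0.018203 = -0.017672;  D = -0.016732+0.005687i
d^4_{3,3}: k∈[0..1] ⇒ +0.000042 -0.003359 = -0.003317;  D = +0.003222-0.000788i
d^4_{4,3}: single k=0 term ⇒ -0.000402;  D = -0.000397+0.000061i
Y_4^{m'}(θ=1.2365,φ=3.6956) and Σ D·Y over m':
  (+0.3926-0.4514i)·(-0.2119-0.2815i)  (+0.1992-0.1920i)·(+0.0315+0.3447i)  (-0.4540+0.3666i)·(-0.0328+0.0658i)  (+0.3522-0.2365i)·(+0.2801-0.1733i)  (-0.1751+0.0965i)·(+0.0186+0.0000i)  (+0.0628-0.0277i)·(-0.2801-0.1733i)  (-0.0167+0.0057i)·(-0.0328-0.0658i)  (+0.0032-0.0008i)·(-0.0315+0.3447i)  (-0.0004+0.0001i)·(-0.2119+0.2815i)
Y_4^3(R⁻¹ n̂) = -0.113847-0.120873i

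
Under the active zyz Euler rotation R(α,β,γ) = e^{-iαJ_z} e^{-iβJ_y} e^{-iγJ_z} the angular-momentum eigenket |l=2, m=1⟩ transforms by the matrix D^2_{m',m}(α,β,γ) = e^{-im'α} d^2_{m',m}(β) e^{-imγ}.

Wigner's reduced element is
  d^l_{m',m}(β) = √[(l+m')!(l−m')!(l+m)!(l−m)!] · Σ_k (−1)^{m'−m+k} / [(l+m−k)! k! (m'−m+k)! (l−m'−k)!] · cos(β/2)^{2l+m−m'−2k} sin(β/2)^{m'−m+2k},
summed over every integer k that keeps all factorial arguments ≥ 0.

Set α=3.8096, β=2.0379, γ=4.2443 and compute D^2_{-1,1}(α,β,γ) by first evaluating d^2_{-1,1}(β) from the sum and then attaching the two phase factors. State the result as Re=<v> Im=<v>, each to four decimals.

Split into d^2_{-1,1}(β=2.0379) × two z-phases.
Half-angle: c=0.524260, s=0.851558. N=√(1·6·6·1)=6.000000
k: max(0,(1)−(-1))=2 … min(2+(1),2−(-1))=3
  k=2: (−1)^0·6.0000/(2)·0.5243^2·0.8516^2 = +0.597921
  k=3: (−1)^1·6.0000/(6)·0.5243^0·0.8516^4 = -0.525844
d^2_{-1,1}(2.0379) = +0.597921 -0.525844 = +0.072077
Phases: e^{-i·(-1)·3.8096}=-0.785058-0.619423i, e^{-i·(1)·4.2443}=-0.451182+0.892432i ⇒ D=+0.065374-0.030354i

Re=0.0654 Im=-0.0304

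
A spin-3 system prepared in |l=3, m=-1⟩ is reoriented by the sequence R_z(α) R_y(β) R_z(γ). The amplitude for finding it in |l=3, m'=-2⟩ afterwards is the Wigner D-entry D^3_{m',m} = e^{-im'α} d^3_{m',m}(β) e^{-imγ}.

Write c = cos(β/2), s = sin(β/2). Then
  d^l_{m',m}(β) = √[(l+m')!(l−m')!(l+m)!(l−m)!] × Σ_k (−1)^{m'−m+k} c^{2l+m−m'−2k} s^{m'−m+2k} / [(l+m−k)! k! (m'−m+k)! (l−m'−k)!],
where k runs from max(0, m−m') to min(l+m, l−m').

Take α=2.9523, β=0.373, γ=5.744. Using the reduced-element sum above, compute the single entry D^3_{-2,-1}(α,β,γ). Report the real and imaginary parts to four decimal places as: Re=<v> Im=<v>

Split into d^3_{-2,-1}(β=0.373) × two z-phases.
c=cos(0.373/2)=0.982659, s=sin(0.373/2)=0.185421; N=√[1·120·2·24]=75.894664
The bounds max(0,m−m')=1 and min(l+m,l−m')=2 give 2 terms
  k=1: (−1)^0·75.8947/(24)·0.9827^5·0.1854^1 = +0.537246
  k=2: (−1)^1·75.8947/(12)·0.9827^3·0.1854^3 = -0.038257
d^3_{-2,-1}(0.373) = +0.537246 -0.038257 = +0.498988
D = (+0.929188-0.369606i)·(+0.498988)·(+0.858127-0.513437i) = +0.303182-0.396321i

Re=0.3032 Im=-0.3963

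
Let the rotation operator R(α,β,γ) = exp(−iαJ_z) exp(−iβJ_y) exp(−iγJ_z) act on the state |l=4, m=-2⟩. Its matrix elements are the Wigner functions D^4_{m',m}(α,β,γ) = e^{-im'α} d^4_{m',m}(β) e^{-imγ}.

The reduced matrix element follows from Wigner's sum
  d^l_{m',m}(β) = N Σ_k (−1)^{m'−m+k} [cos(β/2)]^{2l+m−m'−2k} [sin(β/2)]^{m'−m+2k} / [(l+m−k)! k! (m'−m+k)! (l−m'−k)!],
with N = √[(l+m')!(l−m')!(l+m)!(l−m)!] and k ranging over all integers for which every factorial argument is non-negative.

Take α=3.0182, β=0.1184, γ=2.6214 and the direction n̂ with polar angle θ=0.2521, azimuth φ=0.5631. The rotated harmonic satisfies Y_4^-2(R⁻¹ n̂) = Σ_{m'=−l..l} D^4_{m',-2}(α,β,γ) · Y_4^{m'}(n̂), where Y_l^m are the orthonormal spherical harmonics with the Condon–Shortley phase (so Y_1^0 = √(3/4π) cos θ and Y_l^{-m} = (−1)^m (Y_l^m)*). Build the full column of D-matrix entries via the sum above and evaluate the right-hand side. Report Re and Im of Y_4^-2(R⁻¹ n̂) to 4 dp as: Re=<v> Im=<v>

Need the full column D^4_{m',-2} for m'=−4..4 at α=3.0182, β=0.1184, γ=2.6214.
cos(β/2)=0.998248, sin(β/2)=0.059165
d^4_{-4,-2}: single k=2 term ⇒ +0.018329;  D = +0.000675-0.018317i
d^4_{-3,-2}: k∈[1..2] ⇒ +0.218676 -0.002305 = +0.216372;  D = -0.034522+0.213600i
d^4_{-2,-2}: k∈[0..2] ⇒ +0.986071 -0.041567 +0.000183 = +0.944687;  D = +0.264360-0.906944i
d^4_{-1,-2}: k∈[0..2] ⇒ -0.247956 +0.004355 -0.000010 = -0.243611;  D = +0.096439-0.223709i
d^4_{0,-2}: k∈[0..2] ⇒ +0.032862 -0.000308 +0.000000 = +0.032554;  D = +0.016469-0.028081i
d^4_{1,-2}: k∈[0..2] ⇒ -0.002903 +0.000015 -0.000000 = -0.002888;  D = +0.001757-0.002293i
d^4_{2,-2}: k∈[0..2] ⇒ +0.000183 -0.000001 +0.000000 = +0.000182;  D = +0.000128-0.000130i
d^4_{3,-2}: k∈[0..1] ⇒ -0.000008 +0.000000 = -0.000008;  D = +0.000006-0.000005i
d^4_{4,-2}: single k=0 term ⇒ +0.000000;  D = +0.000000-0.000000i
Y_4^{m'}(θ=0.2521,φ=0.5631) and Σ D·Y over m':
  (+0.0007-0.0183i)·(-0.0011-0.0013i)  (-0.0345+0.2136i)·(-0.0022-0.0187i)  (+0.2644-0.9069i)·(+0.0498-0.1046i)  (+0.0964-0.2237i)·(+0.3444-0.2174i)  (+0.0165-0.0281i)·(+0.5973+0.0000i)  (+0.0018-0.0023i)·(-0.3444-0.2174i)  (+0.0001-0.0001i)·(+0.0498+0.1046i)  (+0.0000-0.0000i)·(+0.0022-0.0187i)  (+0.0000-0.0000i)·(-0.0011+0.0013i)
Y_4^-2(R⁻¹ n̂) = -0.084290-0.187013i

Re=-0.0843 Im=-0.1870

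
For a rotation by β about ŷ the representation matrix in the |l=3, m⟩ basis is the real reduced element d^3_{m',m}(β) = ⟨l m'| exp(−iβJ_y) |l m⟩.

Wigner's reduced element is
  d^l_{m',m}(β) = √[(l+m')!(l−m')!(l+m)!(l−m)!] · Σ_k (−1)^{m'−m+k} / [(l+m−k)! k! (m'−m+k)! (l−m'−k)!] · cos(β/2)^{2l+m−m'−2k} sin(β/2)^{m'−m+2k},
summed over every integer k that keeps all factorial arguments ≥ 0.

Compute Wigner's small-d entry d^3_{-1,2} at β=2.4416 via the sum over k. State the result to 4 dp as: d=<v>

d^3_{-1,2}(β=2.4416) via Wigner's sum:
With c≡cos(β/2)=0.342894 and s≡sin(β/2)=0.939374, N=[2·24·120·1]^{1/2}=75.894664
The bounds max(0,m−m')=3 and min(l+m,l−m')=4 give 2 terms
  k=3: (−1)^0·75.8947/(12)·0.3429^3·0.9394^3 = +0.211362
  k=4: (−1)^1·75.8947/(24)·0.3429^1·0.9394^5 = -0.793146
d^3_{-1,2}(2.4416) = +0.211362 -0.793146 = -0.581784

d=-0.5818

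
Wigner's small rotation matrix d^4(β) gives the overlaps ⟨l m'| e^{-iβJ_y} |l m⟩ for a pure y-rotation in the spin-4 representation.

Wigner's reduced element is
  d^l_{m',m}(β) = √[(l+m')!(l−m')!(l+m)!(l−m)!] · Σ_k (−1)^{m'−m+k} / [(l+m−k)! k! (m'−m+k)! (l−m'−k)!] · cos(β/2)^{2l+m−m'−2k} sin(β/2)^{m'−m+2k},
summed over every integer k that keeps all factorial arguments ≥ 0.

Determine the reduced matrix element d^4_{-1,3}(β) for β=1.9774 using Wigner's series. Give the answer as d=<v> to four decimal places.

d=-0.2266

d^4_{-1,3}(β=1.9774) via Wigner's sum:
With c≡cos(β/2)=0.549776 and s≡sin(β/2)=0.835312, N=[6·120·5040·1]^{1/2}=1904.940944
Admissible k: 4..5 (factorial args all ≥0)
  k=4: (−1)^0·1904.9409/(144)·0.5498^4·0.8353^4 = +0.588380
  k=5: (−1)^1·1904.9409/(240)·0.5498^2·0.8353^6 = -0.814957
d^4_{-1,3}(1.9774) = +0.588380 -0.814957 = -0.226577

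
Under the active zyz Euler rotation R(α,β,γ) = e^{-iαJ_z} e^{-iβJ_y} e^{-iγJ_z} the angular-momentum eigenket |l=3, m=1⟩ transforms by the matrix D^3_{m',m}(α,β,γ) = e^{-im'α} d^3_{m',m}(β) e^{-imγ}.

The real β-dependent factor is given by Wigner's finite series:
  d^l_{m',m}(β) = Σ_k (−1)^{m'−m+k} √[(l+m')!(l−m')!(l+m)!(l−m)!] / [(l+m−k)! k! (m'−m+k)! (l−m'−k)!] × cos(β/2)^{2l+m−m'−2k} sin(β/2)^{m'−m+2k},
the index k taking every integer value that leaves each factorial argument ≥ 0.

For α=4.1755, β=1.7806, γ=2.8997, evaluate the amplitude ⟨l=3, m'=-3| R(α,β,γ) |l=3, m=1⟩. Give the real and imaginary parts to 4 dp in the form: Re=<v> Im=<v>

Split into d^3_{-3,1}(β=1.7806) × two z-phases.
Half-angle: c=0.629179, s=0.777261. N=√(1·720·24·2)=185.903201
The bounds max(0,m−m')=4 and min(l+m,l−m')=4 give 1 term
  k=4: (−1)^0·185.9032/(48)·0.6292^2·0.7773^4 = +0.559578
d^3_{-3,1}(1.7806) = +0.559578
D = (+0.999205-0.039860i)·(+0.559578)·(-0.970886-0.239541i) = -0.548197-0.112280i

Re=-0.5482 Im=-0.1123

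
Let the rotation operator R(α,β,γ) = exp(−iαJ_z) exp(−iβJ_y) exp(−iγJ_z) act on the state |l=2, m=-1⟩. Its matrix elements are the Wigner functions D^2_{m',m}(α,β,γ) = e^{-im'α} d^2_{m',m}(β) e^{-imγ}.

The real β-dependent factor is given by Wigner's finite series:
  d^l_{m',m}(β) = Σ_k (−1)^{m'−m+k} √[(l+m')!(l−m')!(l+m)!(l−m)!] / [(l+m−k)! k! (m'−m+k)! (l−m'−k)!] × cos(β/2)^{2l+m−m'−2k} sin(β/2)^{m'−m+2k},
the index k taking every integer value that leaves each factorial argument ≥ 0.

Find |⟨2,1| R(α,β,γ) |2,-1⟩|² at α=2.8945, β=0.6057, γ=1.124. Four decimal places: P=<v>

P=0.0553

Split into d^2_{1,-1}(β=0.6057) × two z-phases.
With c≡cos(β/2)=0.954490 and s≡sin(β/2)=0.298242, N=[6·1·1·6]^{1/2}=6.000000
The bounds max(0,m−m')=0 and min(l+m,l−m')=1 give 2 terms
  k=0: (−1)^2·6.0000/(2)·0.9545^2·0.2982^2 = +0.243109
  k=1: (−1)^3·6.0000/(6)·0.9545^0·0.2982^4 = -0.007912
d^2_{1,-1}(0.6057) = +0.243109 -0.007912 = +0.235197
|D^2_{1,-1}|² = |d^2_{1,-1}(β)|² = (+0.235197)² = 0.055318 (the z-rotation phases have unit modulus)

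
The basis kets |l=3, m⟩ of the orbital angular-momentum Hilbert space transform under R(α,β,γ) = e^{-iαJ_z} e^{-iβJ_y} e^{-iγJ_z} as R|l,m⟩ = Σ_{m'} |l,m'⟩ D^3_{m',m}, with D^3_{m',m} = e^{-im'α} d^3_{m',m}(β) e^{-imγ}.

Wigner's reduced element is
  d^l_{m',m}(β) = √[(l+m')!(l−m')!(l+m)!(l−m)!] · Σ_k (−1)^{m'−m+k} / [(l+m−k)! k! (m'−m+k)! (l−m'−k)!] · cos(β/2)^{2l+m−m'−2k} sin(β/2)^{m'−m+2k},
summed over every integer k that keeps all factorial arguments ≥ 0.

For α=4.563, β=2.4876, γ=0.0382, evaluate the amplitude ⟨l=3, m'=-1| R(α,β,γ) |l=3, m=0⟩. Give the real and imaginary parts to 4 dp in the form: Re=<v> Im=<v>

D^3_{-1,0}(4.563,2.4876,0.0382) = e^{-i·-1·4.563}·d^3_{-1,0}(2.4876)·e^{-i·0·0.0382}. Compute d first:
c=cos(2.4876/2)=0.321200, s=sin(2.4876/2)=0.947011; N=√[2·24·6·6]=41.569219
The bounds max(0,m−m')=1 and min(l+m,l−m')=3 give 3 terms
  k=1: (−1)^0·41.5692/(12)·0.3212^5·0.9470^1 = +0.011216
  k=2: (−1)^1·41.5692/(4)·0.3212^3·0.9470^3 = -0.292485
  k=3: (−1)^2·41.5692/(12)·0.3212^1·0.9470^5 = +0.847505
d^3_{-1,0}(2.4876) = +0.011216 -0.292485 +0.847505 = +0.566235
Attach z-rotation phases: D = e^{-i(-1)(4.563)}·(+0.566235)·e^{-i(0)(0.0382)} = -0.084275-0.559929i

Re=-0.0843 Im=-0.5599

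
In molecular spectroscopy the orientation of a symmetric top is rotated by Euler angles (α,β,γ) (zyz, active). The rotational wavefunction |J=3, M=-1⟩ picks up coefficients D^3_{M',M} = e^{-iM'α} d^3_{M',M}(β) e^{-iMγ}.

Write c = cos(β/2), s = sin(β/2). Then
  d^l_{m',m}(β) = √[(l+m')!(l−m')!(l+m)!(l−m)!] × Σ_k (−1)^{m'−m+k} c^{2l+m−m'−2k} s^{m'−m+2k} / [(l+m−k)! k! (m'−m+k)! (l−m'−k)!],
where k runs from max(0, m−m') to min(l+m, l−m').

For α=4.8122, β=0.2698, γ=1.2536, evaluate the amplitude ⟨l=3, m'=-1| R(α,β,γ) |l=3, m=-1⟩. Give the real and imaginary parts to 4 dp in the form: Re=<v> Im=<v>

Re=0.7901 Im=-0.1745

Split into d^3_{-1,-1}(β=0.2698) × two z-phases.
With c≡cos(β/2)=0.990915 and s≡sin(β/2)=0.134491, N=[2·24·2·24]^{1/2}=48.000000
k: max(0,(-1)−(-1))=0 … min(3+(-1),3−(-1))=2
  k=0: (−1)^0·48.0000/(48)·0.9909^6·0.1345^0 = +0.946712
  k=1: (−1)^1·48.0000/(6)·0.9909^4·0.1345^2 = -0.139516
  k=2: (−1)^2·48.0000/(8)·0.9909^2·0.1345^4 = +0.001928
d^3_{-1,-1}(0.2698) = +0.946712 -0.139516 +0.001928 = +0.809124
Attach z-rotation phases: D = e^{-i(-1)(4.8122)}·(+0.809124)·e^{-i(-1)(1.2536)} = +0.790081-0.174510i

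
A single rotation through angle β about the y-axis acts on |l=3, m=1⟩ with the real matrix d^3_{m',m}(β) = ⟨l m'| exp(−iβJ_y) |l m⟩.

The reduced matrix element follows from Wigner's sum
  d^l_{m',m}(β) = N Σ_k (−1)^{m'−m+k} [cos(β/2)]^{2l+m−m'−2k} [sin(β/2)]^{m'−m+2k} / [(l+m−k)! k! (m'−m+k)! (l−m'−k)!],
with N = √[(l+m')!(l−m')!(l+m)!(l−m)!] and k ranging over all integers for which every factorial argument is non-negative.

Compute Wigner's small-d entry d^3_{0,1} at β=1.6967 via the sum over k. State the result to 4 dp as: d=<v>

d=-0.3957

d^3_{0,1}(β=1.6967) via Wigner's sum:
Half-angle: c=0.661222, s=0.750190. N=√(6·6·24·2)=41.569219
k∈{1,2,3} keeps every argument non-negative
  k=1: (−1)^0·41.5692/(12)·0.6612^5·0.7502^1 = +0.328472
  k=2: (−1)^1·41.5692/(4)·0.6612^3·0.7502^3 = -1.268434
  k=3: (−1)^2·41.5692/(12)·0.6612^1·0.7502^5 = +0.544246
d^3_{0,1}(1.6967) = +0.328472 -1.268434 +0.544246 = -0.395716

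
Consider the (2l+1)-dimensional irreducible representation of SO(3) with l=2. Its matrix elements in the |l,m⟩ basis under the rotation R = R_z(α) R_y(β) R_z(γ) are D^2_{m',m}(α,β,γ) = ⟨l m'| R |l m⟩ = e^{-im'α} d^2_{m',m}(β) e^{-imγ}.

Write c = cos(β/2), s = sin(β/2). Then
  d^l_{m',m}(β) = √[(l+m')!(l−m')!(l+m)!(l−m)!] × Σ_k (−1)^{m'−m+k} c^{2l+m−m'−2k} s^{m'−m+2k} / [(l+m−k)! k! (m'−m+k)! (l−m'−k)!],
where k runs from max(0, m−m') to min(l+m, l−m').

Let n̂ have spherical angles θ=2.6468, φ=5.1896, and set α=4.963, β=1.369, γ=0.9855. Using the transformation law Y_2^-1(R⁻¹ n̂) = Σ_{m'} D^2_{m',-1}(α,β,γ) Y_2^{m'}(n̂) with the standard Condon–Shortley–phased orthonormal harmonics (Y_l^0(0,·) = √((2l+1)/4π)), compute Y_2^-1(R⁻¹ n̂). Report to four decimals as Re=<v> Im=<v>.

Re=0.1319 Im=0.1577

Need the full column D^2_{m',-1} for m'=−2..2 at α=4.963, β=1.369, γ=0.9855.
cos(β/2)=0.774735, sin(β/2)=0.632286
d^2_{-2,-1}: single k=1 term ⇒ +0.588035;  D = -0.049380-0.585958i
d^2_{-1,-1}: k∈[0..1] ⇒ +0.360258 -0.719871 = -0.359613;  D = -0.339660+0.118123i
d^2_{0,-1}: k∈[0..1] ⇒ -0.720193 +0.479699 = -0.240494;  D = -0.132860-0.200463i
d^2_{1,-1}: k∈[0..1] ⇒ +0.719871 -0.159828 = +0.560043;  D = -0.375511+0.415499i
d^2_{2,-1}: single k=0 term ⇒ -0.391673;  D = +0.346635+0.182351i
Y_2^{m'}(θ=2.6468,φ=5.1896) and Σ D·Y over m':
  (-0.0494-0.5860i)·(-0.0503+0.0711i)  (-0.3397+0.1181i)·(-0.1483-0.2868i)  (-0.1329-0.2005i)·(+0.4174+0.0000i)  (-0.3755+0.4155i)·(+0.1483-0.2868i)  (+0.3466+0.1824i)·(-0.0503-0.0711i)
Y_2^-1(R⁻¹ n̂) = +0.131891+0.157688i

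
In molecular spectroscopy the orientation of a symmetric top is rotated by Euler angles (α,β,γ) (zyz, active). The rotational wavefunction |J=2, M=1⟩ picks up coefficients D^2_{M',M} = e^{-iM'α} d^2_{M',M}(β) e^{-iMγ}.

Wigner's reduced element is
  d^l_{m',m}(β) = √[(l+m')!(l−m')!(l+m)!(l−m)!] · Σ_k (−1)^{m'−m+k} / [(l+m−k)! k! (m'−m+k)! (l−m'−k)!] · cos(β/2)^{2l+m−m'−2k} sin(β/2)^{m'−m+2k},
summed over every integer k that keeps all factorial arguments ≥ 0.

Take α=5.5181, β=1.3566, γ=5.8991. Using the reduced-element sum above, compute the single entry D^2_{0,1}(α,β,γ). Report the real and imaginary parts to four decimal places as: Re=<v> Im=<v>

Re=0.2359 Im=0.0953

Split into d^2_{0,1}(β=1.3566) × two z-phases.
With c≡cos(β/2)=0.778641 and s≡sin(β/2)=0.627470, N=[2·2·6·1]^{1/2}=4.898979
k∈{1,2} keeps every argument non-negative
  k=1: (−1)^0·4.8990/(2)·0.7786^3·0.6275^1 = +0.725571
  k=2: (−1)^1·4.8990/(2)·0.7786^1·0.6275^3 = -0.471186
d^2_{0,1}(1.3566) = +0.725571 -0.471186 = +0.254385
Attach z-rotation phases: D = e^{-i(0)(5.5181)}·(+0.254385)·e^{-i(1)(5.8991)} = +0.235851+0.095321i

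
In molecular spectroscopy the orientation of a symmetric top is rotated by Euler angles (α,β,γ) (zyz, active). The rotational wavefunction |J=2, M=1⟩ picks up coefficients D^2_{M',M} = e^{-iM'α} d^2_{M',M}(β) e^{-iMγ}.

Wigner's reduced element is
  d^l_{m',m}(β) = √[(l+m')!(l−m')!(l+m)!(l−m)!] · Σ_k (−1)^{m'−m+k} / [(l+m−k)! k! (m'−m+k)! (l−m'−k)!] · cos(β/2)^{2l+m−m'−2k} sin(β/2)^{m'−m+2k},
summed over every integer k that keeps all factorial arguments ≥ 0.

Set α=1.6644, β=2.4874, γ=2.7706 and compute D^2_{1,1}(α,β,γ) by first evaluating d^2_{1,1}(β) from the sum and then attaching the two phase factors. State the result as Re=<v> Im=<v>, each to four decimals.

Re=0.0731 Im=-0.2569

D^2_{1,1}(1.6644,2.4874,2.7706) = e^{-i·1·1.6644}·d^2_{1,1}(2.4874)·e^{-i·1·2.7706}. Compute d first:
With c≡cos(β/2)=0.321295 and s≡sin(β/2)=0.946979, N=[6·1·6·1]^{1/2}=6.000000
The bounds max(0,m−m')=0 and min(l+m,l−m')=1 give 2 terms
  k=0: (−1)^0·6.0000/(6)·0.3213^4·0.9470^0 = +0.010656
  k=1: (−1)^1·6.0000/(2)·0.3213^2·0.9470^2 = -0.277721
d^2_{1,1}(2.4874) = +0.010656 -0.277721 = -0.267065
D = (-0.093467-0.995622i)·(-0.267065)·(-0.931968-0.362541i) = +0.073134-0.256856i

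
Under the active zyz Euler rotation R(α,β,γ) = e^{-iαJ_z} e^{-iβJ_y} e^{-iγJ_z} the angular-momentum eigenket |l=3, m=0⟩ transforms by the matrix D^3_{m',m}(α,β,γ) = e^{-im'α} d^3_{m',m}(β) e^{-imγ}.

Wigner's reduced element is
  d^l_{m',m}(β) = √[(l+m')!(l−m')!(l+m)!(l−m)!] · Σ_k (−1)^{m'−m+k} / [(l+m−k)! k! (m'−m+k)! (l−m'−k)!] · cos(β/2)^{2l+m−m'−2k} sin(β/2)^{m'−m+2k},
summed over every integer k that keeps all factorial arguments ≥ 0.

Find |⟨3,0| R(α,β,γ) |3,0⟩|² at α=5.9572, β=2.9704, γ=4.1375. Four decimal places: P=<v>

P=0.8352

D^3_{0,0}(5.9572,2.9704,4.1375) = e^{-i·0·5.9572}·d^3_{0,0}(2.9704)·e^{-i·0·4.1375}. Compute d first:
c=cos(2.9704/2)=0.085492, s=sin(2.9704/2)=0.996339; N=√[6·6·6·6]=36.000000
k∈{0,1,2,3} keeps every argument non-negative
  k=0: (−1)^0·36.0000/(36)·0.0855^6·0.9963^0 = +0.000000
  k=1: (−1)^1·36.0000/(4)·0.0855^4·0.9963^2 = -0.000477
  k=2: (−1)^2·36.0000/(4)·0.0855^2·0.9963^4 = +0.064822
  k=3: (−1)^3·36.0000/(36)·0.0855^0·0.9963^6 = -0.978233
d^3_{0,0}(2.9704) = +0.000000 -0.000477 +0.064822 -0.978233 = -0.913889
|D^3_{0,0}|² = |d^3_{0,0}(β)|² = (-0.913889)² = 0.835192 (the z-rotation phases have unit modulus)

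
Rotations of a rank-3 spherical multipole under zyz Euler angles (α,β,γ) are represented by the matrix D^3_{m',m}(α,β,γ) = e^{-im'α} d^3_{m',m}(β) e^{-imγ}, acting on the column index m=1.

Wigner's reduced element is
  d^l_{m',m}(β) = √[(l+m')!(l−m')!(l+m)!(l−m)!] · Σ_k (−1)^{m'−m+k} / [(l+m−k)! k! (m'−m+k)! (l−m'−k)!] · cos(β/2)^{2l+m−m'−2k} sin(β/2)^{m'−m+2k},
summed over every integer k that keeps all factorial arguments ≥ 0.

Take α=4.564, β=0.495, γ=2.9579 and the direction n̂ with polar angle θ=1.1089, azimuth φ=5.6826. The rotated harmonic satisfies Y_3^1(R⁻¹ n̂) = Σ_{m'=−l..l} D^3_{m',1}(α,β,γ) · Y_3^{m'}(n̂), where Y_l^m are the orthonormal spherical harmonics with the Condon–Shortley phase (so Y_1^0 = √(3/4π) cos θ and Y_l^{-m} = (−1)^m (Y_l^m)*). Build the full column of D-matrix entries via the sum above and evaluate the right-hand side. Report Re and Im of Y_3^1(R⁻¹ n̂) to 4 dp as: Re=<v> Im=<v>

Need the full column D^3_{m',1} for m'=−3..3 at α=4.564, β=0.495, γ=2.9579.
cos(β/2)=0.969528, sin(β/2)=0.244981
d^3_{-3,1}: single k=4 term ⇒ +0.013113;  D = -0.003390-0.012667i
d^3_{-2,1}: k∈[3..4] ⇒ +0.084744 -0.002705 = +0.082038;  D = +0.081514-0.009258i
d^3_{-1,1}: k∈[2..4] ⇒ +0.318168 -0.027086 +0.000216 = +0.291299;  D = -0.010282+0.291117i
d^3_{0,1}: k∈[1..3] ⇒ +0.726983 -0.139248 +0.002964 = +0.590699;  D = -0.580761-0.107898i
d^3_{1,1}: k∈[0..2] ⇒ +0.830543 -0.424224 +0.020314 = +0.426632;  D = +0.139087-0.403324i
d^3_{2,1}: k∈[0..1] ⇒ -0.663642 +0.084744 = -0.578898;  D = -0.513354-0.267565i
d^3_{3,1}: single k=0 term ⇒ +0.205377;  D = -0.120807+0.166088i
Y_3^{m'}(θ=1.1089,φ=5.6826) and Σ D·Y over m':
  (-0.0034-0.0127i)·(-0.0685+0.2914i)  (+0.0815-0.0093i)·(+0.1319+0.3403i)  (-0.0103+0.2911i)·(-0.0017-0.0011i)  (-0.5808-0.1079i)·(-0.3338+0.0000i)  (+0.1391-0.4033i)·(+0.0017-0.0011i)  (-0.5134-0.2676i)·(+0.1319-0.3403i)  (-0.1208+0.1661i)·(+0.0685+0.2914i)
Y_3^1(R⁻¹ n̂) = -0.003640+0.176723i

Re=-0.0036 Im=0.1767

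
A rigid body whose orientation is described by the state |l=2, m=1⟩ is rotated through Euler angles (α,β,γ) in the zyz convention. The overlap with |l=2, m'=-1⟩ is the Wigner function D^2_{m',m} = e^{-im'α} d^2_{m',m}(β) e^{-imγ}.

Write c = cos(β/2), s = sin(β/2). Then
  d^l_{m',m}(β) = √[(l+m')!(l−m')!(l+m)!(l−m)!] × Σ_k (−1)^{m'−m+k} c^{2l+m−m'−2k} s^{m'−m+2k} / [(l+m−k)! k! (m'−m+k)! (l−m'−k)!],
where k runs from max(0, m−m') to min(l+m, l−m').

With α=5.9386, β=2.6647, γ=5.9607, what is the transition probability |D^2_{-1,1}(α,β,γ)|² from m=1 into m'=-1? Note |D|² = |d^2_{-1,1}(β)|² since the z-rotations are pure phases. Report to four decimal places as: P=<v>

First d^2_{-1,1}(β=2.6647), then the phase factors e^{-i(-1)α} and e^{-i(1)γ}:
Half-angle: c=0.236193, s=0.971706. N=√(1·6·6·1)=6.000000
Admissible k: 2..3 (factorial args all ≥0)
  k=2: (−1)^0·6.0000/(2)·0.2362^2·0.9717^2 = +0.158025
  k=3: (−1)^1·6.0000/(6)·0.2362^0·0.9717^4 = -0.891538
d^2_{-1,1}(2.6647) = +0.158025 -0.891538 = -0.733513
|D^2_{-1,1}|² = |d^2_{-1,1}(β)|² = (-0.733513)² = 0.538041 (the z-rotation phases have unit modulus)

P=0.5380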